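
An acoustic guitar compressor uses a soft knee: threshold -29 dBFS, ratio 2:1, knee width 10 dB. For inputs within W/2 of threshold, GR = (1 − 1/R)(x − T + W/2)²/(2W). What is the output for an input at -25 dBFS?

x − T + W/2 = -25 − (-29) + 5 = 9.
GR = (1 − 1/2) × 9² / 20 = 0.5 × 81 / 20 = 2.025 dB.
Output = -25 − 2.025 = -27.025 dBFS.

-27.025 dBFS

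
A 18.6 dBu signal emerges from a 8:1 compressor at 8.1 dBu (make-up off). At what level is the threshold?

Input is 12 dB above T (since output overshoot × R = input overshoot: (8.1 − T)·8 = 18.6 − T gives T = 6.6 dBu).
Check: 6.6 + (18.6 − 6.6)/8 = 6.6 + 1.5 = 8.1 dBu. ✓

6.6 dBu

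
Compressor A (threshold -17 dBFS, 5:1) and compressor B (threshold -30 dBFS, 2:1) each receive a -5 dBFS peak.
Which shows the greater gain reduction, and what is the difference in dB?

B, by 2.9 dB

A: GR = 12 − 12/5 = 9.6 dB.
B: GR = 25 − 25/2 = 12.5 dB.
B applies 2.9 dB more gain reduction.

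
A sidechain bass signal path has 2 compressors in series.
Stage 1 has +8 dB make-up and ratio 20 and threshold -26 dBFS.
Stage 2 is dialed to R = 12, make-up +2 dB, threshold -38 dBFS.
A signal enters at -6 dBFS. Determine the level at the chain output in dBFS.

Stage 1: -6 dBFS is 20 dB over -26 dBFS; at 20:1 that becomes 1 dB over, giving -25 dBFS; +8 dB make-up → -17 dBFS.
Stage 2: overshoot 21 dB → 21/12 = 1.75 dB → -36.25 dBFS; +2 dB make-up → -34.25 dBFS.

-34.25 dBFS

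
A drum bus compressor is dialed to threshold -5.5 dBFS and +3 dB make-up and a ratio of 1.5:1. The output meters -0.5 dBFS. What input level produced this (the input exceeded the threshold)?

-2.5 dBFS

Before make-up, the level was -0.5 − 3 = -3.5 dBFS.
That's 2 dB above the -5.5 dBFS threshold.
Input overshoot = R × output overshoot = 3 dB → input = -5.5 + 3 = -2.5 dBFS.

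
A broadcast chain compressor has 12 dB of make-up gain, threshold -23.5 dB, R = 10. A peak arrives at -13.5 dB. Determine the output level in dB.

-10.5 dB

Overshoot: -13.5 − (-23.5) = 10 dB.
The 10 dB excess becomes 1 dB after 10:1 reduction.
So the level is -23.5 + 1 = -22.5 dB; make-up adds 12 dB, giving -10.5 dB.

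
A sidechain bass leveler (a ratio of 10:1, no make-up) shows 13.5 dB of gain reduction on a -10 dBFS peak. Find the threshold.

Input is 15 dB above T (since output overshoot × R = input overshoot: (-23.5 − T)·10 = -10 − T gives T = -25 dBFS).
Check: -25 + (-10 − (-25))/10 = -25 + 1.5 = -23.5 dBFS. ✓

-25 dBFS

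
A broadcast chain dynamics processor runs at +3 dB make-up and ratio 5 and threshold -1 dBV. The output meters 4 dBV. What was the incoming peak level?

9 dBV

Remove make-up: 4 − 3 = 1 dBV.
Post-compression overshoot = 1 − (-1) = 2 dB.
Undo the ratio: input overshoot = 2 × 5 = 10 dB, giving input = 9 dBV.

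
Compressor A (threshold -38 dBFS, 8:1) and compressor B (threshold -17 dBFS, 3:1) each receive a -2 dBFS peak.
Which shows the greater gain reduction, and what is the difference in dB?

A, by 21.5 dB

A: GR = 36 − 36/8 = 31.5 dB.
B: GR = 15 − 15/3 = 10 dB.
A applies 21.5 dB more gain reduction.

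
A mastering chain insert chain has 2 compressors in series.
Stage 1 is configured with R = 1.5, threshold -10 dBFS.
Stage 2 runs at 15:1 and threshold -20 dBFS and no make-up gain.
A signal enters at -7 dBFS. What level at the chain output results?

Stage 1: -7 dBFS is 3 dB over -10 dBFS; at 1.5:1 that becomes 2 dB over, giving -8 dBFS.
Stage 2: -8 dBFS is 12 dB over -20 dBFS; at 15:1 that becomes 0.8 dB over, giving -19.2 dBFS.

-19.2 dBFS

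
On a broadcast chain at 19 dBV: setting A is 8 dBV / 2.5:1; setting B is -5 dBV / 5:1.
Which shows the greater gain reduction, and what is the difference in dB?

B, by 12.6 dB

A: 11 dB over, compressed to 4.4 dB over, so 6.6 dB of GR.
B: 24 dB over, compressed to 4.8 dB over, so 19.2 dB of GR.
B reduces 12.6 dB more.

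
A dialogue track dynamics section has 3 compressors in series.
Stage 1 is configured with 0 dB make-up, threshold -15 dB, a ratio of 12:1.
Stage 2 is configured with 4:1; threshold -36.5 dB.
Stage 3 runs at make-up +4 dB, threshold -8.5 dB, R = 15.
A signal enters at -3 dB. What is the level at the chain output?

Stage 1: -3 dB is 12 dB over -15 dB; at 12:1 that becomes 1 dB over, giving -14 dB.
Stage 2: overshoot 22.5 dB → 22.5/4 = 5.625 dB → -30.875 dB.
Stage 3: -30.875 dB ≤ -8.5 dB, so stage 3 doesn't engage; make-up brings it to -26.875 dB.

-26.875 dB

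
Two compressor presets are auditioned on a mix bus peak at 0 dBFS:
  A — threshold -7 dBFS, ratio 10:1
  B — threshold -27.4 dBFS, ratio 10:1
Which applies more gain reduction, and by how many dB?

A: GR = 7 − 7/10 = 6.3 dB.
B: GR = 27.4 − 27.4/10 = 24.66 dB.
B applies 18.36 dB more gain reduction.

B, by 18.36 dB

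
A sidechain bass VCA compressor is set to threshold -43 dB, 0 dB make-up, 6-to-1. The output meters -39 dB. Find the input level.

-19 dB

The compressed level sits -39 − (-43) = 4 dB over threshold.
Undo the ratio: input overshoot = 4 × 6 = 24 dB, giving input = -19 dB.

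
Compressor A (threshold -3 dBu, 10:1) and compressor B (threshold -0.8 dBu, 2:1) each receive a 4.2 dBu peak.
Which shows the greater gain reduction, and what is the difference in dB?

A, by 3.98 dB

A: 7.2 dB over, compressed to 0.72 dB over, so 6.48 dB of GR.
B: 5 dB over, compressed to 2.5 dB over, so 2.5 dB of GR.
Difference: 3.98 dB in favour of A.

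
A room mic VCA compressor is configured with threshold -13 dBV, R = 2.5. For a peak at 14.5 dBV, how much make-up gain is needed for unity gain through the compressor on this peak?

Without make-up, output = threshold + overshoot/2.5 = -13 + 11 = -2 dBV.
Gap to target: 16.5 dB.

16.5 dB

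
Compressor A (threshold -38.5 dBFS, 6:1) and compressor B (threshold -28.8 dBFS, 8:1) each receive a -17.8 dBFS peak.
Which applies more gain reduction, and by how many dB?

A: overshoot 20.7 dB → output overshoot 3.45 dB → GR 17.25 dB.
B: overshoot 11 dB → output overshoot 1.375 dB → GR 9.625 dB.
Difference: 7.625 dB in favour of A.

A, by 7.625 dB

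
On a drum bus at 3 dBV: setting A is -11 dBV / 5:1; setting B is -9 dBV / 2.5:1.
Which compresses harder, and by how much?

A, by 4 dB

A: overshoot 14 dB → output overshoot 2.8 dB → GR 11.2 dB.
B: overshoot 12 dB → output overshoot 4.8 dB → GR 7.2 dB.
Difference: 4 dB in favour of A.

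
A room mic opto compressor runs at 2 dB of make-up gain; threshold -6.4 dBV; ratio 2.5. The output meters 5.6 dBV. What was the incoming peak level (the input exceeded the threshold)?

Before make-up, the level was 5.6 − 2 = 3.6 dBV.
The compressed level sits 3.6 − (-6.4) = 10 dB over threshold.
Undo the ratio: input overshoot = 10 × 2.5 = 25 dB, giving input = 18.6 dBV.

18.6 dBV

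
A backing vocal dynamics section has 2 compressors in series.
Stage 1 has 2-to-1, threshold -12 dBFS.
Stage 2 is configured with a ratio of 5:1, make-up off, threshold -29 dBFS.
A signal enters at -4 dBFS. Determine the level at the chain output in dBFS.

Stage 1: overshoot 8 dB → 8/2 = 4 dB → -8 dBFS.
Stage 2: 21 dB above -29 dBFS, reduced 5:1 to 4.2 dB above → -24.8 dBFS.

-24.8 dBFS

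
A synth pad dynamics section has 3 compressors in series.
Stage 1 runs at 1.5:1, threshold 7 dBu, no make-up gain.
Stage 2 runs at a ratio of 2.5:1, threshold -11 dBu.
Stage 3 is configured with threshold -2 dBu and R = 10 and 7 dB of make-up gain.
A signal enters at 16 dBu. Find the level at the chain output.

5.06 dBu

Stage 1: 16 dBu is 9 dB over 7 dBu; at 1.5:1 that becomes 6 dB over, giving 13 dBu.
Stage 2: 24 dB above -11 dBu, reduced 2.5:1 to 9.6 dB above → -1.4 dBu.
Stage 3: -1.4 dBu is 0.6 dB over -2 dBu; at 10:1 that becomes 0.06 dB over, giving -1.94 dBu; +7 dB make-up → 5.06 dBu.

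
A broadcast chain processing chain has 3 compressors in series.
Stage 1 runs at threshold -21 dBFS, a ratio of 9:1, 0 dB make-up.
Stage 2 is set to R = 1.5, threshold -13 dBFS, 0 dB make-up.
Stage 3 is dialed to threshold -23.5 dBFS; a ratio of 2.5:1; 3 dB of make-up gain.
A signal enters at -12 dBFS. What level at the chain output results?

Stage 1: -12 dBFS is 9 dB over -21 dBFS; at 9:1 that becomes 1 dB over, giving -20 dBFS.
Stage 2: below threshold (-20 ≤ -13); passes unchanged; output -20 dBFS.
Stage 3: -20 dBFS is 3.5 dB over -23.5 dBFS; at 2.5:1 that becomes 1.4 dB over, giving -22.1 dBFS; +3 dB make-up → -19.1 dBFS.

-19.1 dBFS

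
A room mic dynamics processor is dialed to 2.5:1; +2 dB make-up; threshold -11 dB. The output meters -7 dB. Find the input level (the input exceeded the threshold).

Stripping the +2 dB make-up gives -9 dB at the gain stage.
The compressed level sits -9 − (-11) = 2 dB over threshold.
Undo the ratio: input overshoot = 2 × 2.5 = 5 dB, giving input = -6 dB.

-6 dB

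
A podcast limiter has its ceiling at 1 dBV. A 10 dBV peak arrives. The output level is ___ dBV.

A brickwall limiter is an ∞:1 compressor: any input above the ceiling is clamped to 1 dBV.

1 dBV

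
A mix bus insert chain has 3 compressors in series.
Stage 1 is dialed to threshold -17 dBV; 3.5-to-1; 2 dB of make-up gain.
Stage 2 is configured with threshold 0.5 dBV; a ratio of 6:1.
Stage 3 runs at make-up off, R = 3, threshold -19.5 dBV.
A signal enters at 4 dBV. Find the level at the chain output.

-16 dBV

Stage 1: overshoot 21 dB → 21/3.5 = 6 dB → -11 dBV; +2 dB make-up → -9 dBV.
Stage 2: below threshold (-9 ≤ 0.5); passes unchanged; output -9 dBV.
Stage 3: 10.5 dB above -19.5 dBV, reduced 3:1 to 3.5 dB above → -16 dBV.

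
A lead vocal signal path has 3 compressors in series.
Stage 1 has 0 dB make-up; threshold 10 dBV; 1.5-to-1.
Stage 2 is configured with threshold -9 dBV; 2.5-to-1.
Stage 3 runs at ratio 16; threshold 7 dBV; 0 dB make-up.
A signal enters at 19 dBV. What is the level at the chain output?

1 dBV

Stage 1: 19 dBV is 9 dB over 10 dBV; at 1.5:1 that becomes 6 dB over, giving 16 dBV.
Stage 2: overshoot 25 dB → 25/2.5 = 10 dB → 1 dBV.
Stage 3: below threshold (1 ≤ 7); passes unchanged; output 1 dBV.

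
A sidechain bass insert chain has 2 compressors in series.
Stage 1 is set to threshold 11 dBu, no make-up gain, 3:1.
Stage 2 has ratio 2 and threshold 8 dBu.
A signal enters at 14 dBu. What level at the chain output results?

10 dBu

Stage 1: 3 dB above 11 dBu, reduced 3:1 to 1 dB above → 12 dBu.
Stage 2: 4 dB above 8 dBu, reduced 2:1 to 2 dB above → 10 dBu.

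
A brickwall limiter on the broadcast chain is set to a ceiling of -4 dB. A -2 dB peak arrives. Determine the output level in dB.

-4 dB

The limiter clamps the peak to its -4 dB ceiling.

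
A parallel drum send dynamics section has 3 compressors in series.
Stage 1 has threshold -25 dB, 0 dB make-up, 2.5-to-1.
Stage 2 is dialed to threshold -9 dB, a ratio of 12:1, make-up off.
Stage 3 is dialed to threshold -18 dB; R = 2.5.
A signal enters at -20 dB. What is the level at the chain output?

Stage 1: 5 dB above -25 dB, reduced 2.5:1 to 2 dB above → -23 dB.
Stage 2: -23 dB ≤ -9 dB, so stage 2 doesn't engage; output -23 dB.
Stage 3: -23 dB ≤ -18 dB, so stage 3 doesn't engage; output -23 dB.

-23 dB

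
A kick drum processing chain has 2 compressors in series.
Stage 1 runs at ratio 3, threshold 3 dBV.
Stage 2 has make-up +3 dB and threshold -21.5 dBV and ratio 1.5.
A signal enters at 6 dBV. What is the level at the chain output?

Stage 1: 6 dBV is 3 dB over 3 dBV; at 3:1 that becomes 1 dB over, giving 4 dBV.
Stage 2: 4 dBV is 25.5 dB over -21.5 dBV; at 1.5:1 that becomes 17 dB over, giving -4.5 dBV; +3 dB make-up → -1.5 dBV.

-1.5 dBV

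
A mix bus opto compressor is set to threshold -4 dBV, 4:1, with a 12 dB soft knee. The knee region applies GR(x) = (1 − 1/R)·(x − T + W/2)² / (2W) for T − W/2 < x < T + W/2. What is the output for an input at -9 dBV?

x − T + W/2 = -9 − (-4) + 6 = 1.
GR = (1 − 1/4) × 1² / 24 = 0.75 × 1 / 24 = 0.03125 dB.
Output = -9 − 0.03125 = -9.03125 dBV.

-9.03125 dBV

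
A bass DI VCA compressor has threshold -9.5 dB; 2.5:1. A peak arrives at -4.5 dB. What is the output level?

Overshoot: -4.5 − (-9.5) = 5 dB.
2.5:1 compression reduces that to 5/2.5 = 2 dB over.
That puts the output at -7.5 dB.

-7.5 dB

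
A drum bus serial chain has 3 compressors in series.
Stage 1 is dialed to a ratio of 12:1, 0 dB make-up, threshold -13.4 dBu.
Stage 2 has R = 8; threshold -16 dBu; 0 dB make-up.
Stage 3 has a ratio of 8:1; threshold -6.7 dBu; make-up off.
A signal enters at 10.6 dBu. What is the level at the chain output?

Stage 1: 24 dB above -13.4 dBu, reduced 12:1 to 2 dB above → -11.4 dBu.
Stage 2: overshoot 4.6 dB → 4.6/8 = 0.575 dB → -15.425 dBu.
Stage 3: -15.425 dBu is at or below the -6.7 dBu threshold — no compression; output -15.425 dBu.

-15.425 dBu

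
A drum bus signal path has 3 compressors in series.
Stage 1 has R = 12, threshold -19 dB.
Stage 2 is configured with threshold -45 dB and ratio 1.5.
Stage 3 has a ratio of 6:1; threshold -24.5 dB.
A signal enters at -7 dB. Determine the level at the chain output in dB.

-27 dB

Stage 1: -7 dB is 12 dB over -19 dB; at 12:1 that becomes 1 dB over, giving -18 dB.
Stage 2: overshoot 27 dB → 27/1.5 = 18 dB → -27 dB.
Stage 3: -27 dB is at or below the -24.5 dB threshold — no compression; output -27 dB.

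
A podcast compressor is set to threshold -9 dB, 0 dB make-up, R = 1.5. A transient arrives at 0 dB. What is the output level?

-3 dB

The input is 9 dB above the -9 dB threshold.
1.5:1 compression reduces that to 9/1.5 = 6 dB over.
So the level is -9 + 6 = -3 dB.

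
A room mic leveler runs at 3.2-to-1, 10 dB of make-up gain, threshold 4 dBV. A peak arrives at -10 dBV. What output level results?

-10 dBV is 14 dB below the 4 dBV threshold, so no gain reduction is applied.
Make-up gain adds 10 dB: -10 + 10 = 0 dBV.

0 dBV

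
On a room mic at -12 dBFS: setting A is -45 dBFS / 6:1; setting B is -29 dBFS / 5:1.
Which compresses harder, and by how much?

A: GR = 33 − 33/6 = 27.5 dB.
B: GR = 17 − 17/5 = 13.6 dB.
Difference: 13.9 dB in favour of A.

A, by 13.9 dB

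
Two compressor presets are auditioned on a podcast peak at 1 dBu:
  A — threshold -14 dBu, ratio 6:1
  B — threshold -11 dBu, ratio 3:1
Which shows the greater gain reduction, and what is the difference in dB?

A: 15 dB over, compressed to 2.5 dB over, so 12.5 dB of GR.
B: 12 dB over, compressed to 4 dB over, so 8 dB of GR.
A reduces 4.5 dB more.

A, by 4.5 dB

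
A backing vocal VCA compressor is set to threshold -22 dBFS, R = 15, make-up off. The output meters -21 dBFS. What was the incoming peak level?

-7 dBFS

The compressed level sits -21 − (-22) = 1 dB over threshold.
Input overshoot = R × output overshoot = 15 dB → input = -22 + 15 = -7 dBFS.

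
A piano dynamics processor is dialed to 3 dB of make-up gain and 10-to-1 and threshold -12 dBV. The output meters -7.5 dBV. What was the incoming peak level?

Stripping the +3 dB make-up gives -10.5 dBV at the gain stage.
That's 1.5 dB above the -12 dBV threshold.
Undo the ratio: input overshoot = 1.5 × 10 = 15 dB, giving input = 3 dBV.

3 dBV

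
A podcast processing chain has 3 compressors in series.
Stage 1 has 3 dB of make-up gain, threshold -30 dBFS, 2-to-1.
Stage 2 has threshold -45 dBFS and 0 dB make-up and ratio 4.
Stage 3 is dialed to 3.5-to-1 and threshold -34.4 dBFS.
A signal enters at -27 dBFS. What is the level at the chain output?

-40.125 dBFS

Stage 1: 3 dB above -30 dBFS, reduced 2:1 to 1.5 dB above → -28.5 dBFS; +3 dB make-up → -25.5 dBFS.
Stage 2: overshoot 19.5 dB → 19.5/4 = 4.875 dB → -40.125 dBFS.
Stage 3: -40.125 dBFS is at or below the -34.4 dBFS threshold — no compression; output -40.125 dBFS.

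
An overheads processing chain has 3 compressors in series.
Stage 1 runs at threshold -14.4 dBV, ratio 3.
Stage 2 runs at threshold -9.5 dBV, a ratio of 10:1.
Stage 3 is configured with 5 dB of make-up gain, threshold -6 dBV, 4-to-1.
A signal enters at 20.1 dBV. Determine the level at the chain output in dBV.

Stage 1: overshoot 34.5 dB → 34.5/3 = 11.5 dB → -2.9 dBV.
Stage 2: overshoot 6.6 dB → 6.6/10 = 0.66 dB → -8.84 dBV.
Stage 3: -8.84 dBV ≤ -6 dBV, so stage 3 doesn't engage; make-up brings it to -3.84 dBV.

-3.84 dBV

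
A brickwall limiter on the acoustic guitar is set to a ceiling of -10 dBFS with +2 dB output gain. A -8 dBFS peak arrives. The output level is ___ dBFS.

At ∞:1, everything above -10 dBFS is held at the ceiling.
Output gain then adds 2 dB: -10 + 2 = -8 dBFS.

-8 dBFS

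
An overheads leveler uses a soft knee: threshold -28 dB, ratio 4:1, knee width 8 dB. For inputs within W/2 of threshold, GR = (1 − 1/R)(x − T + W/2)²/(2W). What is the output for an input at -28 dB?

-28.75 dB

x − T + W/2 = -28 − (-28) + 4 = 4.
GR = (1 − 1/4) × 4² / 16 = 0.75 × 16 / 16 = 0.75 dB.
Output = -28 − 0.75 = -28.75 dB.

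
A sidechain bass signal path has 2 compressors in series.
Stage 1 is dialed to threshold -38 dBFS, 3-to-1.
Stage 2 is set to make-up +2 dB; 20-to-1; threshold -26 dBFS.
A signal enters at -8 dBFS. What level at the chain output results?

Stage 1: overshoot 30 dB → 30/3 = 10 dB → -28 dBFS.
Stage 2: -28 dBFS ≤ -26 dBFS, so stage 2 doesn't engage; make-up brings it to -26 dBFS.

-26 dBFS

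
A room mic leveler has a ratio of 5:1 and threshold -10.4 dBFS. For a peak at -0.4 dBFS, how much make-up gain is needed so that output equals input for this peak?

The peak compresses to -10.4 + 10/5 = -8.4 dBFS.
To reach -0.4 dBFS requires -0.4 − (-8.4) = 8 dB of make-up.

8 dB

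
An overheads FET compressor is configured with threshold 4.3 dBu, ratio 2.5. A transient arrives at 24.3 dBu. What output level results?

24.3 dBu sits 20 dB over threshold.
2.5:1 compression reduces that to 20/2.5 = 8 dB over.
Output = 4.3 + 8 = 12.3 dBu.

12.3 dBu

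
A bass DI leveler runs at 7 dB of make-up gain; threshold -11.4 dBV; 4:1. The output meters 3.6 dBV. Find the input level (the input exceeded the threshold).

20.6 dBV

Remove make-up: 3.6 − 7 = -3.4 dBV.
The compressed level sits -3.4 − (-11.4) = 8 dB over threshold.
Before 4:1 compression the overshoot was 8 × 4 = 32 dB, so input = -11.4 + 32 = 20.6 dBV.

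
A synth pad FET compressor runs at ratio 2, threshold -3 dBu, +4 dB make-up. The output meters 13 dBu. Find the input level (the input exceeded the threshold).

21 dBu

Remove make-up: 13 − 4 = 9 dBu.
Post-compression overshoot = 9 − (-3) = 12 dB.
Undo the ratio: input overshoot = 12 × 2 = 24 dB, giving input = 21 dBu.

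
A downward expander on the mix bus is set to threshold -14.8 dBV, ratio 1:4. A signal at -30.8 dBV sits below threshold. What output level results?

Undershoot = (-14.8) − (-30.8) = 16 dB.
At 1:4, that expands to 64 dB under threshold.
Output = -14.8 − 64 = -78.8 dBV.

-78.8 dBV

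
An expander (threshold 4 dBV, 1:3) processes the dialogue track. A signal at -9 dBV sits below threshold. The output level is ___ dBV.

-35 dBV

The input is 13 dB below the 4 dBV threshold.
A 1:3 expander multiplies undershoot by 3: 13 × 3 = 39 dB below threshold.
Output = 4 − 39 = -35 dBV.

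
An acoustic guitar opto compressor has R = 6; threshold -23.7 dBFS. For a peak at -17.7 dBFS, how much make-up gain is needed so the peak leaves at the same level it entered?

5 dB

Overshoot 6 dB → 6/6 = 1 dB after compression, so the compressed level is -23.7 + 1 = -22.7 dBFS.
Make-up = target − compressed = -17.7 − (-22.7) = 5 dB.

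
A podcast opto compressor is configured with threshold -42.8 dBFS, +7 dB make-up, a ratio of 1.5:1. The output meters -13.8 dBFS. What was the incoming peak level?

-9.8 dBFS

Remove make-up: -13.8 − 7 = -20.8 dBFS.
Post-compression overshoot = -20.8 − (-42.8) = 22 dB.
Before 1.5:1 compression the overshoot was 22 × 1.5 = 33 dB, so input = -42.8 + 33 = -9.8 dBFS.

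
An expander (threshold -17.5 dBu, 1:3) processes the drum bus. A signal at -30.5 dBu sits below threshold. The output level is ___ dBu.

-56.5 dBu

Undershoot = (-17.5) − (-30.5) = 13 dB.
At 1:3, that expands to 39 dB under threshold.
Output = -17.5 − 39 = -56.5 dBu.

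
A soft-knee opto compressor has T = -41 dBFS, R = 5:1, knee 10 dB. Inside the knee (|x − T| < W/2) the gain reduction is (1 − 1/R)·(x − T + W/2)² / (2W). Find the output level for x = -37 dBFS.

x − T + W/2 = -37 − (-41) + 5 = 9.
GR = (1 − 1/5) × 9² / 20 = 0.8 × 81 / 20 = 3.24 dB.
Output = -37 − 3.24 = -40.24 dBFS.

-40.24 dBFS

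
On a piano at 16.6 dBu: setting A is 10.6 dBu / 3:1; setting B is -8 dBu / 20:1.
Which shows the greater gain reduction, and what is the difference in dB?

B, by 19.37 dB

A: 6 dB over, compressed to 2 dB over, so 4 dB of GR.
B: 24.6 dB over, compressed to 1.23 dB over, so 23.37 dB of GR.
B applies 19.37 dB more gain reduction.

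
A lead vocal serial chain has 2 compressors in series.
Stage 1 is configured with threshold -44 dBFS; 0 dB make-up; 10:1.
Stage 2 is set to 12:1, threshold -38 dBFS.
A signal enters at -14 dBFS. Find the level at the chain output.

-41 dBFS

Stage 1: overshoot 30 dB → 30/10 = 3 dB → -41 dBFS.
Stage 2: -41 dBFS ≤ -38 dBFS, so stage 2 doesn't engage; output -41 dBFS.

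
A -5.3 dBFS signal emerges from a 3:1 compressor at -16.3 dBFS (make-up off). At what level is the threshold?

Input is 16.5 dB above T (since output overshoot × R = input overshoot: (-16.3 − T)·3 = -5.3 − T gives T = -21.8 dBFS).
Check: -21.8 + (-5.3 − (-21.8))/3 = -21.8 + 5.5 = -16.3 dBFS. ✓

-21.8 dBFS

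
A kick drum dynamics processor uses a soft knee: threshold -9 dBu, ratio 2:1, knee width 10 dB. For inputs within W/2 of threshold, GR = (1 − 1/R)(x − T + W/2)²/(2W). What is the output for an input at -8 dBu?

-8.9 dBu

x − T + W/2 = -8 − (-9) + 5 = 6.
GR = (1 − 1/2) × 6² / 20 = 0.5 × 36 / 20 = 0.9 dB.
Output = -8 − 0.9 = -8.9 dBu.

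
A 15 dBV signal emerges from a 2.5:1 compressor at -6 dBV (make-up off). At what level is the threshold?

-20 dBV

Gain reduction = 15 − (-6) = 21 dB; output overshoot = GR / (R − 1) = 21 / 1.5 = 14 dB.
Threshold = output − output overshoot = -6 − 14 = -20 dBV.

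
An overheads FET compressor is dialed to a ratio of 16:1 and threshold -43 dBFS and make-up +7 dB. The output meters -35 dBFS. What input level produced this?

Stripping the +7 dB make-up gives -42 dBFS at the gain stage.
Post-compression overshoot = -42 − (-43) = 1 dB.
Input overshoot = R × output overshoot = 16 dB → input = -43 + 16 = -27 dBFS.

-27 dBFS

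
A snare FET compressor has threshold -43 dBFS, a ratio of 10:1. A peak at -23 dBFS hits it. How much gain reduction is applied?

18 dB

The signal is 20 dB above threshold.
At 10:1, output sits 20/10 = 2 dB above threshold.
Gain reduction = 20 − 2 = 18 dB.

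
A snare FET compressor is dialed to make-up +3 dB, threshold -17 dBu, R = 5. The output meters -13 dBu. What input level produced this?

Remove make-up: -13 − 3 = -16 dBu.
The compressed level sits -16 − (-17) = 1 dB over threshold.
Before 5:1 compression the overshoot was 1 × 5 = 5 dB, so input = -17 + 5 = -12 dBu.

-12 dBu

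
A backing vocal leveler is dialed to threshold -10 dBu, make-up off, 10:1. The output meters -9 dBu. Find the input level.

The compressed level sits -9 − (-10) = 1 dB over threshold.
Undo the ratio: input overshoot = 1 × 10 = 10 dB, giving input = 0 dBu.

0 dBu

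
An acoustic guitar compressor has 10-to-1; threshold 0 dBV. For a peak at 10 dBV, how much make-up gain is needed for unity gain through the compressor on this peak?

Without make-up, output = threshold + overshoot/10 = 0 + 1 = 1 dBV.
Gap to target: 9 dB.

9 dB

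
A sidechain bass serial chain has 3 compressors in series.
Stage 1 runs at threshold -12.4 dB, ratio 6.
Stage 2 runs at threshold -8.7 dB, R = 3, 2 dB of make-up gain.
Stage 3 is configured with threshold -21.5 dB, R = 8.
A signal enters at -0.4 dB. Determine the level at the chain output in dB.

Stage 1: -0.4 dB is 12 dB over -12.4 dB; at 6:1 that becomes 2 dB over, giving -10.4 dB.
Stage 2: -10.4 dB is at or below the -8.7 dB threshold — no compression; make-up brings it to -8.4 dB.
Stage 3: 13.1 dB above -21.5 dB, reduced 8:1 to 1.6375 dB above → -19.8625 dB.

-19.8625 dB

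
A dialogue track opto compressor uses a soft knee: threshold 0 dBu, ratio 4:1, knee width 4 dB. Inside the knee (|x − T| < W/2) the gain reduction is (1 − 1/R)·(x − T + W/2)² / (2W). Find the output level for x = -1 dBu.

x − T + W/2 = -1 − 0 + 2 = 1.
GR = (1 − 1/4) × 1² / 8 = 0.75 × 1 / 8 = 0.09375 dB.
Output = -1 − 0.09375 = -1.09375 dBu.

-1.09375 dBu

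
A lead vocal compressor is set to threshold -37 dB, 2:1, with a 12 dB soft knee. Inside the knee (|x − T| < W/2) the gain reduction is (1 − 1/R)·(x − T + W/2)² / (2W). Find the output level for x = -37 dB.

-37.75 dB

x − T + W/2 = -37 − (-37) + 6 = 6.
GR = (1 − 1/2) × 6² / 24 = 0.5 × 36 / 24 = 0.75 dB.
Output = -37 − 0.75 = -37.75 dB.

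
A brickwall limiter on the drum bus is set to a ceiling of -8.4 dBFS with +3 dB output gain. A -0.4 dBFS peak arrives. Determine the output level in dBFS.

-5.4 dBFS

A brickwall limiter is an ∞:1 compressor: any input above the ceiling is clamped to -8.4 dBFS.
Output gain then adds 3 dB: -8.4 + 3 = -5.4 dBFS.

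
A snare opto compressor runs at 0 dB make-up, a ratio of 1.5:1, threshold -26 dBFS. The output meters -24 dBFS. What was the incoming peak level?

Post-compression overshoot = -24 − (-26) = 2 dB.
Undo the ratio: input overshoot = 2 × 1.5 = 3 dB, giving input = -23 dBFS.

-23 dBFS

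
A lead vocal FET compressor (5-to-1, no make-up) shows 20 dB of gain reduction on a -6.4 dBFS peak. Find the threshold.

Input is 25 dB above T (since output overshoot × R = input overshoot: (-26.4 − T)·5 = -6.4 − T gives T = -31.4 dBFS).
Check: -31.4 + (-6.4 − (-31.4))/5 = -31.4 + 5 = -26.4 dBFS. ✓

-31.4 dBFS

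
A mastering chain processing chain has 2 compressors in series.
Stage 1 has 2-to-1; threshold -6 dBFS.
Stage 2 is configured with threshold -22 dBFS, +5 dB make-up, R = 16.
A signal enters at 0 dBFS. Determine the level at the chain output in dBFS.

Stage 1: 0 dBFS is 6 dB over -6 dBFS; at 2:1 that becomes 3 dB over, giving -3 dBFS.
Stage 2: overshoot 19 dB → 19/16 = 1.1875 dB → -20.8125 dBFS; +5 dB make-up → -15.8125 dBFS.

-15.8125 dBFS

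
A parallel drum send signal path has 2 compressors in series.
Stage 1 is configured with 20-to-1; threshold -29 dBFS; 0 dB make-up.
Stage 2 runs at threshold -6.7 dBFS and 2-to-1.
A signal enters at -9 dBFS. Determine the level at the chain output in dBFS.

Stage 1: -9 dBFS is 20 dB over -29 dBFS; at 20:1 that becomes 1 dB over, giving -28 dBFS.
Stage 2: -28 dBFS is at or below the -6.7 dBFS threshold — no compression; output -28 dBFS.

-28 dBFS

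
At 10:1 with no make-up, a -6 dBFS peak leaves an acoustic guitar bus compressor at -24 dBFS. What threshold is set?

-26 dBFS

Let T be the threshold. Output overshoot = (input overshoot)/R, so -24 − T = (-6 − T)/10.
10·(-24 − T) = -6 − T → 9·T = -240 − (-6) = -234.
T = -234/9 = -26 dBFS.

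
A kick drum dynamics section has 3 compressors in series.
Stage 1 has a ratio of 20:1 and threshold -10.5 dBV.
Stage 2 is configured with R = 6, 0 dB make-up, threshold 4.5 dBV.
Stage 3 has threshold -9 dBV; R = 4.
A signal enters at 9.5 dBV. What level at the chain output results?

Stage 1: 9.5 dBV is 20 dB over -10.5 dBV; at 20:1 that becomes 1 dB over, giving -9.5 dBV.
Stage 2: -9.5 dBV is at or below the 4.5 dBV threshold — no compression; output -9.5 dBV.
Stage 3: -9.5 dBV is at or below the -9 dBV threshold — no compression; output -9.5 dBV.

-9.5 dBV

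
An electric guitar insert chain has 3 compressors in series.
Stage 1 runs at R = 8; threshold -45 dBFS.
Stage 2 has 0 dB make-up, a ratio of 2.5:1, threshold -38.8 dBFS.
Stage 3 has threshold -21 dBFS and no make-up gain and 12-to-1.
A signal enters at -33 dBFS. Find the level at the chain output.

Stage 1: overshoot 12 dB → 12/8 = 1.5 dB → -43.5 dBFS.
Stage 2: -43.5 dBFS is at or below the -38.8 dBFS threshold — no compression; output -43.5 dBFS.
Stage 3: -43.5 dBFS is at or below the -21 dBFS threshold — no compression; output -43.5 dBFS.

-43.5 dBFS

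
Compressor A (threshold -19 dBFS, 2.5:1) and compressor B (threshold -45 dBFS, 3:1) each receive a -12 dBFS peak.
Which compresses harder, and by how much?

A: GR = 7 − 7/2.5 = 4.2 dB.
B: GR = 33 − 33/3 = 22 dB.
B reduces 17.8 dB more.

B, by 17.8 dB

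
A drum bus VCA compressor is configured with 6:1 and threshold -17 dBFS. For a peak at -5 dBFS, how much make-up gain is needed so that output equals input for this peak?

Overshoot 12 dB → 12/6 = 2 dB after compression, so the compressed level is -17 + 2 = -15 dBFS.
Make-up = target − compressed = -5 − (-15) = 10 dB.

10 dB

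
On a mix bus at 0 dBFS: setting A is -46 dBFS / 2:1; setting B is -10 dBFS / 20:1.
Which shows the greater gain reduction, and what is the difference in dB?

A: overshoot 46 dB → output overshoot 23 dB → GR 23 dB.
B: overshoot 10 dB → output overshoot 0.5 dB → GR 9.5 dB.
Difference: 13.5 dB in favour of A.

A, by 13.5 dB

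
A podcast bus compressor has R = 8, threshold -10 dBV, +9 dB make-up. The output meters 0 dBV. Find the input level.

Stripping the +9 dB make-up gives -9 dBV at the gain stage.
The compressed level sits -9 − (-10) = 1 dB over threshold.
Input overshoot = R × output overshoot = 8 dB → input = -10 + 8 = -2 dBV.

-2 dBV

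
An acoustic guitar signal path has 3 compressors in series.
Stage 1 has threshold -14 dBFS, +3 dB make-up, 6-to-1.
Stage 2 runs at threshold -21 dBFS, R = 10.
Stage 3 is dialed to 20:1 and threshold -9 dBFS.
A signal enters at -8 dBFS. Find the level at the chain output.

Stage 1: 6 dB above -14 dBFS, reduced 6:1 to 1 dB above → -13 dBFS; +3 dB make-up → -10 dBFS.
Stage 2: -10 dBFS is 11 dB over -21 dBFS; at 10:1 that becomes 1.1 dB over, giving -19.9 dBFS.
Stage 3: below threshold (-19.9 ≤ -9); passes unchanged; output -19.9 dBFS.

-19.9 dBFS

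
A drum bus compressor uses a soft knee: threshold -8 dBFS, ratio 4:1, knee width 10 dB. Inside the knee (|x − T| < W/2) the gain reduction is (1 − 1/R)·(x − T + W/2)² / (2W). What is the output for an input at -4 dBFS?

x − T + W/2 = -4 − (-8) + 5 = 9.
GR = (1 − 1/4) × 9² / 20 = 0.75 × 81 / 20 = 3.0375 dB.
Output = -4 − 3.0375 = -7.0375 dBFS.

-7.0375 dBFS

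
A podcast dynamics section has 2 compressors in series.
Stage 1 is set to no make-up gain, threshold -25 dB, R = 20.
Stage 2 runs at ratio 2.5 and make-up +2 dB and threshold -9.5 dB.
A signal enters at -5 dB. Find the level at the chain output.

-22 dB

Stage 1: overshoot 20 dB → 20/20 = 1 dB → -24 dB.
Stage 2: -24 dB ≤ -9.5 dB, so stage 2 doesn't engage; make-up brings it to -22 dB.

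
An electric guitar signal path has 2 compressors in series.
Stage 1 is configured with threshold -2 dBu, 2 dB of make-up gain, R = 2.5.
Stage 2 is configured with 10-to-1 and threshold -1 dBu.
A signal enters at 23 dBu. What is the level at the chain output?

Stage 1: 23 dBu is 25 dB over -2 dBu; at 2.5:1 that becomes 10 dB over, giving 8 dBu; +2 dB make-up → 10 dBu.
Stage 2: 11 dB above -1 dBu, reduced 10:1 to 1.1 dB above → 0.1 dBu.

0.1 dBu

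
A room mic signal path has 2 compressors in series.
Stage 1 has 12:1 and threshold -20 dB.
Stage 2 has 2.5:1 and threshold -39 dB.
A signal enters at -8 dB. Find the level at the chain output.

-31 dB

Stage 1: 12 dB above -20 dB, reduced 12:1 to 1 dB above → -19 dB.
Stage 2: overshoot 20 dB → 20/2.5 = 8 dB → -31 dB.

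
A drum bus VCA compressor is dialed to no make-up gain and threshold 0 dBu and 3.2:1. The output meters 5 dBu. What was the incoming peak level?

16 dBu

The compressed level sits 5 − 0 = 5 dB over threshold.
Undo the ratio: input overshoot = 5 × 3.2 = 16 dB, giving input = 16 dBu.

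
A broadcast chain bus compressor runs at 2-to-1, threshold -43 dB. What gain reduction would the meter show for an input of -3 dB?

20 dB

The signal is 40 dB above threshold.
A 2:1 ratio leaves 20 dB of that excess.
GR = overshoot in − overshoot out = 40 − 20 = 20 dB.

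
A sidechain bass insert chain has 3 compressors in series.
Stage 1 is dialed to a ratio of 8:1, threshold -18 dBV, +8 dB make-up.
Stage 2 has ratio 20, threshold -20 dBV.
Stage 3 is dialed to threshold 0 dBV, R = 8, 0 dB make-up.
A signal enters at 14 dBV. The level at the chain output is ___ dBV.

-19.3 dBV

Stage 1: 32 dB above -18 dBV, reduced 8:1 to 4 dB above → -14 dBV; +8 dB make-up → -6 dBV.
Stage 2: overshoot 14 dB → 14/20 = 0.7 dB → -19.3 dBV.
Stage 3: -19.3 dBV ≤ 0 dBV, so stage 3 doesn't engage; output -19.3 dBV.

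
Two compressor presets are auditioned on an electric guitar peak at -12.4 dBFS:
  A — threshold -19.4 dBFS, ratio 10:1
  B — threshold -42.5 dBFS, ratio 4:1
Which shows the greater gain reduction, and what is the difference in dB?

B, by 16.275 dB

A: overshoot 7 dB → output overshoot 0.7 dB → GR 6.3 dB.
B: overshoot 30.1 dB → output overshoot 7.525 dB → GR 22.575 dB.
Difference: 16.275 dB in favour of B.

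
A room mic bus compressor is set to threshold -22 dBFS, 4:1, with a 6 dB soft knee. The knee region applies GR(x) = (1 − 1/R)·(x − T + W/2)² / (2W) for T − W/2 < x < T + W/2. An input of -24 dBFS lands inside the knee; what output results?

x − T + W/2 = -24 − (-22) + 3 = 1.
GR = (1 − 1/4) × 1² / 12 = 0.75 × 1 / 12 = 0.0625 dB.
Output = -24 − 0.0625 = -24.0625 dBFS.

-24.0625 dBFS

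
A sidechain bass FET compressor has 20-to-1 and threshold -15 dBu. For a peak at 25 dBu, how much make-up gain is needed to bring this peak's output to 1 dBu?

14 dB

Overshoot 40 dB → 40/20 = 2 dB after compression, so the compressed level is -15 + 2 = -13 dBu.
Make-up = target − compressed = 1 − (-13) = 14 dB.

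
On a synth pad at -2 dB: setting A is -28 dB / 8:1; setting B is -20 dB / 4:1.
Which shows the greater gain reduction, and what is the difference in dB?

A, by 9.25 dB

A: GR = 26 − 26/8 = 22.75 dB.
B: GR = 18 − 18/4 = 13.5 dB.
Difference: 9.25 dB in favour of A.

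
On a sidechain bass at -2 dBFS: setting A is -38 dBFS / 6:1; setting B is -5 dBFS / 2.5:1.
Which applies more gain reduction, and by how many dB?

A, by 28.2 dB

A: GR = 36 − 36/6 = 30 dB.
B: GR = 3 − 3/2.5 = 1.8 dB.
A applies 28.2 dB more gain reduction.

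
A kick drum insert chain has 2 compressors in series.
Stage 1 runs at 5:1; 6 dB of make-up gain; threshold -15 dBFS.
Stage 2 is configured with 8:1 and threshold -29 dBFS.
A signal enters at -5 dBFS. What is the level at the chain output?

Stage 1: 10 dB above -15 dBFS, reduced 5:1 to 2 dB above → -13 dBFS; +6 dB make-up → -7 dBFS.
Stage 2: 22 dB above -29 dBFS, reduced 8:1 to 2.75 dB above → -26.25 dBFS.

-26.25 dBFS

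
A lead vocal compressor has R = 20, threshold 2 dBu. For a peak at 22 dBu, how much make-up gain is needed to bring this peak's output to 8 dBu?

Without make-up, output = threshold + overshoot/20 = 2 + 1 = 3 dBu.
Gap to target: 5 dB.

5 dB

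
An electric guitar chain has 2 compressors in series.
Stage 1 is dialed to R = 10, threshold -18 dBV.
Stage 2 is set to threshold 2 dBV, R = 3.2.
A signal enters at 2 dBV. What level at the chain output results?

Stage 1: 20 dB above -18 dBV, reduced 10:1 to 2 dB above → -16 dBV.
Stage 2: -16 dBV is at or below the 2 dBV threshold — no compression; output -16 dBV.

-16 dBV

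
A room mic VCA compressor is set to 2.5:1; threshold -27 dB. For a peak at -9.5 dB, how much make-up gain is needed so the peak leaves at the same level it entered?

10.5 dB

The peak compresses to -27 + 17.5/2.5 = -20 dB.
To reach -9.5 dB requires -9.5 − (-20) = 10.5 dB of make-up.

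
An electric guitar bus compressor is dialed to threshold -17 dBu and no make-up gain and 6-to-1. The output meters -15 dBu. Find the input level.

-5 dBu

That's 2 dB above the -17 dBu threshold.
Before 6:1 compression the overshoot was 2 × 6 = 12 dB, so input = -17 + 12 = -5 dBu.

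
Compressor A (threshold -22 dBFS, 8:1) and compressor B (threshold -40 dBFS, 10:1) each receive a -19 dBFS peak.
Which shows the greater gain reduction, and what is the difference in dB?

A: overshoot 3 dB → output overshoot 0.375 dB → GR 2.625 dB.
B: overshoot 21 dB → output overshoot 2.1 dB → GR 18.9 dB.
B applies 16.275 dB more gain reduction.

B, by 16.275 dB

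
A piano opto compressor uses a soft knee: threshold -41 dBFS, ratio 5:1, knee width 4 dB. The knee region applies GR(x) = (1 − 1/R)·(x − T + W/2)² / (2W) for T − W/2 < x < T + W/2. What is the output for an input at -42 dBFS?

x − T + W/2 = -42 − (-41) + 2 = 1.
GR = (1 − 1/5) × 1² / 8 = 0.8 × 1 / 8 = 0.1 dB.
Output = -42 − 0.1 = -42.1 dBFS.

-42.1 dBFS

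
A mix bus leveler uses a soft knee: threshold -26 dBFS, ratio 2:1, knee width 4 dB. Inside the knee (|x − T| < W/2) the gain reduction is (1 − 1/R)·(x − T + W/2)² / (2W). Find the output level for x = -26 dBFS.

-26.25 dBFS

x − T + W/2 = -26 − (-26) + 2 = 2.
GR = (1 − 1/2) × 2² / 8 = 0.5 × 4 / 8 = 0.25 dB.
Output = -26 − 0.25 = -26.25 dBFS.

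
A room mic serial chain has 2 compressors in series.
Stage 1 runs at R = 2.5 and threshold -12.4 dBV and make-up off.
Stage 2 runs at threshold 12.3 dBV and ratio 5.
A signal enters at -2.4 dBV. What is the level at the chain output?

Stage 1: -2.4 dBV is 10 dB over -12.4 dBV; at 2.5:1 that becomes 4 dB over, giving -8.4 dBV.
Stage 2: -8.4 dBV ≤ 12.3 dBV, so stage 2 doesn't engage; output -8.4 dBV.

-8.4 dBV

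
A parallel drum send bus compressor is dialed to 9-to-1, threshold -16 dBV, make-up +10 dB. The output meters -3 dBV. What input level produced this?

Remove make-up: -3 − 10 = -13 dBV.
Post-compression overshoot = -13 − (-16) = 3 dB.
Undo the ratio: input overshoot = 3 × 9 = 27 dB, giving input = 11 dBV.

11 dBV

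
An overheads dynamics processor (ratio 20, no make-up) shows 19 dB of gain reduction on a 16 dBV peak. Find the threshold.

Let T be the threshold. Output overshoot = (input overshoot)/R, so -3 − T = (16 − T)/20.
20·(-3 − T) = 16 − T → 19·T = -60 − 16 = -76.
T = -76/19 = -4 dBV.

-4 dBV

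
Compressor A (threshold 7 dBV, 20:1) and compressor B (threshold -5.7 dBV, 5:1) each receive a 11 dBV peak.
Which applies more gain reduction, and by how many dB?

B, by 9.56 dB

A: 4 dB over, compressed to 0.2 dB over, so 3.8 dB of GR.
B: 16.7 dB over, compressed to 3.34 dB over, so 13.36 dB of GR.
B reduces 9.56 dB more.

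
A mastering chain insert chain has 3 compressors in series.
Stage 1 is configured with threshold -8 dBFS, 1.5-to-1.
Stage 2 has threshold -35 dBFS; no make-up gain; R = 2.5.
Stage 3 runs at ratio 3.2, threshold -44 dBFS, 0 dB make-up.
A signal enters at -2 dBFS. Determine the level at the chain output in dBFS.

-37.3125 dBFS

Stage 1: overshoot 6 dB → 6/1.5 = 4 dB → -4 dBFS.
Stage 2: overshoot 31 dB → 31/2.5 = 12.4 dB → -22.6 dBFS.
Stage 3: -22.6 dBFS is 21.4 dB over -44 dBFS; at 3.2:1 that becomes 6.6875 dB over, giving -37.3125 dBFS.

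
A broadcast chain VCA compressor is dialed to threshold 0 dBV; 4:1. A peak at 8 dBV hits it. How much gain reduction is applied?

The signal is 8 dB above threshold.
A 4:1 ratio leaves 2 dB of that excess.
So the signal is attenuated by 8 − 2 = 6 dB.

6 dB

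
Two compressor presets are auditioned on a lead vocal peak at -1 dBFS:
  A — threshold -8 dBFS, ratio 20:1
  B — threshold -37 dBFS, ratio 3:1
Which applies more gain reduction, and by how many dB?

B, by 17.35 dB

A: 7 dB over, compressed to 0.35 dB over, so 6.65 dB of GR.
B: 36 dB over, compressed to 12 dB over, so 24 dB of GR.
B applies 17.35 dB more gain reduction.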